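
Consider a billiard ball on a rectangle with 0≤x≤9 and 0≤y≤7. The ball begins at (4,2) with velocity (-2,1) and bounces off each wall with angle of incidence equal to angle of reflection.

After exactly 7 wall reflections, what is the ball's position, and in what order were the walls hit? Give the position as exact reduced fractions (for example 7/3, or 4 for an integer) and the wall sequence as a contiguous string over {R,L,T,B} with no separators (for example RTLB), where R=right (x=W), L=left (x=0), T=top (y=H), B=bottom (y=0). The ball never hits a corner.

1. t=2 → L at (0,4); v=(2,1)
2. t=3 → T at (6,7); v=(2,-1)
3. t=3/2 → R at (9,11/2); v=(-2,-1)
4. t=9/2 → L at (0,1); v=(2,-1)
5. t=1 → B at (2,0); v=(2,1)
6. t=7/2 → R at (9,7/2); v=(-2,1)
7. t=7/2 → T at (2,7); v=(-2,-1)

Final position: (2,7)
Wall sequence: LTRLBRT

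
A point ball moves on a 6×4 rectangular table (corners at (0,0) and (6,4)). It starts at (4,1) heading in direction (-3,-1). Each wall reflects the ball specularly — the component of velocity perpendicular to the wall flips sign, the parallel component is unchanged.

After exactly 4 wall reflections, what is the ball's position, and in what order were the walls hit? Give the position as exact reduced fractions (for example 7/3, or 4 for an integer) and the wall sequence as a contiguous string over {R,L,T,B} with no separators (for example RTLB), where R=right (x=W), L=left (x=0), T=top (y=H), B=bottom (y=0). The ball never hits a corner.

1. t=1 → B at (1,0); v=(-3,1)
2. t=1/3 → L at (0,1/3); v=(3,1)
3. t=2 → R at (6,7/3); v=(-3,1)
4. t=5/3 → T at (1,4); v=(-3,-1)

Final position: (1,4)
Wall sequence: BLRT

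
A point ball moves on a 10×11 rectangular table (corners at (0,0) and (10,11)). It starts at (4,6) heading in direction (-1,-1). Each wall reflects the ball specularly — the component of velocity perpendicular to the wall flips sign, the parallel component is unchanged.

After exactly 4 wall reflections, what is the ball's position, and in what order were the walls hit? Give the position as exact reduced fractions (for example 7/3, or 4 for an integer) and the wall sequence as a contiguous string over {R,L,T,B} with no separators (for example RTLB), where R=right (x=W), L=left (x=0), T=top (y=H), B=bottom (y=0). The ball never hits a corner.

Final position: (7,11)
Wall sequence: LBRT

1. t=4 → L at (0,2); v=(1,-1)
2. t=2 → B at (2,0); v=(1,1)
3. t=8 → R at (10,8); v=(-1,1)
4. t=3 → T at (7,11); v=(-1,-1)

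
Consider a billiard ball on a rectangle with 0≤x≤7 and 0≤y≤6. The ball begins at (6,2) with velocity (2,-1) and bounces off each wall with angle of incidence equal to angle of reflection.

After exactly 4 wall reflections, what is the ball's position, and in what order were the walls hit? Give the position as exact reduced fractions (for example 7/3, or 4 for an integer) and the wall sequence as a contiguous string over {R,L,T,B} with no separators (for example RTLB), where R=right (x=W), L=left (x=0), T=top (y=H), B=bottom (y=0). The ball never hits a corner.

Final position: (7,11/2)
Wall sequence: RBLR

1. t=1/2 → R at (7,3/2); v=(-2,-1)
2. t=3/2 → B at (4,0); v=(-2,1)
3. t=2 → L at (0,2); v=(2,1)
4. t=7/2 → R at (7,11/2); v=(-2,1)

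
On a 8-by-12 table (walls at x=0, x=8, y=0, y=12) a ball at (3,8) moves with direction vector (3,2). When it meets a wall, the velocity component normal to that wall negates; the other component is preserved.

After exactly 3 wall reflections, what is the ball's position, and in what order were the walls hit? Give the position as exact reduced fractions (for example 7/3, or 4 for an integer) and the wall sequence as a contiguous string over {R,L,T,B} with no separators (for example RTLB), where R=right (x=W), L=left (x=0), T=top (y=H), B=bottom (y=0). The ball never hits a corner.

Final position: (0,22/3)
Wall sequence: RTL

1. t=5/3 → R at (8,34/3); v=(-3,2)
2. t=1/3 → T at (7,12); v=(-3,-2)
3. t=7/3 → L at (0,22/3); v=(3,-2)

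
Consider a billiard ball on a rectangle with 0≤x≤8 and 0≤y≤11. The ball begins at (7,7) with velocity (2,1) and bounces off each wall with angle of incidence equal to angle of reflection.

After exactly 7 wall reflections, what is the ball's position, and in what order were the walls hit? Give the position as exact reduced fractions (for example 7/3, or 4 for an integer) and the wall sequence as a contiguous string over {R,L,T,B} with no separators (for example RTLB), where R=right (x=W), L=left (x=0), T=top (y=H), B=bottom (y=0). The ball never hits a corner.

Final position: (8,3/2)
Wall sequence: RTLRLBR

1. t=1/2 → R at (8,15/2); v=(-2,1)
2. t=7/2 → T at (1,11); v=(-2,-1)
3. t=1/2 → L at (0,21/2); v=(2,-1)
4. t=4 → R at (8,13/2); v=(-2,-1)
5. t=4 → L at (0,5/2); v=(2,-1)
6. t=5/2 → B at (5,0); v=(2,1)
7. t=3/2 → R at (8,3/2); v=(-2,1)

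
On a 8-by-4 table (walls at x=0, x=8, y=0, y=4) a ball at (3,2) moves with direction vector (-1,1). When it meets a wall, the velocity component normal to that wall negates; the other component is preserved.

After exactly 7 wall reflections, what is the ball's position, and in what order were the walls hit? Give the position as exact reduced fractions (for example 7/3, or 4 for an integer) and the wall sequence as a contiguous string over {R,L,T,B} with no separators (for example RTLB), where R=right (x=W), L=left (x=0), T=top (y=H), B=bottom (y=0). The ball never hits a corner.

1. t=2 → T at (1,4); v=(-1,-1)
2. t=1 → L at (0,3); v=(1,-1)
3. t=3 → B at (3,0); v=(1,1)
4. t=4 → T at (7,4); v=(1,-1)
5. t=1 → R at (8,3); v=(-1,-1)
6. t=3 → B at (5,0); v=(-1,1)
7. t=4 → T at (1,4); v=(-1,-1)

Final position: (1,4)
Wall sequence: TLBTRBT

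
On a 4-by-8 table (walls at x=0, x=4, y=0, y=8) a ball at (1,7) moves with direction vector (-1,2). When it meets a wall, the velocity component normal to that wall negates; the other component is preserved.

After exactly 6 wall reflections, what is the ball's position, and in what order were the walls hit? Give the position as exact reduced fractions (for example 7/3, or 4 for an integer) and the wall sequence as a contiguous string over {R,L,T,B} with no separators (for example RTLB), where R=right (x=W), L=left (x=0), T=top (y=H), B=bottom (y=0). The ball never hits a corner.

Final position: (0,7)
Wall sequence: TLBRTL

1. t=1/2 → T at (1/2,8); v=(-1,-2)
2. t=1/2 → L at (0,7); v=(1,-2)
3. t=7/2 → B at (7/2,0); v=(1,2)
4. t=1/2 → R at (4,1); v=(-1,2)
5. t=7/2 → T at (1/2,8); v=(-1,-2)
6. t=1/2 → L at (0,7); v=(1,-2)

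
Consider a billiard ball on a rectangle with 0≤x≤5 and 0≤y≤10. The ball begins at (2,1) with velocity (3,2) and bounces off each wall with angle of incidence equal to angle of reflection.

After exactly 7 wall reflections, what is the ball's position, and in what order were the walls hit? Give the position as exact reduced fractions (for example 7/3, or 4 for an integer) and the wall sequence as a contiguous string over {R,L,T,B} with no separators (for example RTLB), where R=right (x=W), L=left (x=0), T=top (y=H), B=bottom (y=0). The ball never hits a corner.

Final position: (0,1/3)
Wall sequence: RLRTLRL

1. t=1 → R at (5,3); v=(-3,2)
2. t=5/3 → L at (0,19/3); v=(3,2)
3. t=5/3 → R at (5,29/3); v=(-3,2)
4. t=1/6 → T at (9/2,10); v=(-3,-2)
5. t=3/2 → L at (0,7); v=(3,-2)
6. t=5/3 → R at (5,11/3); v=(-3,-2)
7. t=5/3 → L at (0,1/3); v=(3,-2)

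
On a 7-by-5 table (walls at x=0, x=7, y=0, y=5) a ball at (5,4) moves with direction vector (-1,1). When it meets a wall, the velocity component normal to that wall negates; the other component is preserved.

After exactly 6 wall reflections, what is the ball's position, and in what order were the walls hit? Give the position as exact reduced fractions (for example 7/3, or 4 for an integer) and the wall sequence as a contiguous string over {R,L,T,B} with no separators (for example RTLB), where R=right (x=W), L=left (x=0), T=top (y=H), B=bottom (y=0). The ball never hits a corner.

1. t=1 → T at (4,5); v=(-1,-1)
2. t=4 → L at (0,1); v=(1,-1)
3. t=1 → B at (1,0); v=(1,1)
4. t=5 → T at (6,5); v=(1,-1)
5. t=1 → R at (7,4); v=(-1,-1)
6. t=4 → B at (3,0); v=(-1,1)

Final position: (3,0)
Wall sequence: TLBTRB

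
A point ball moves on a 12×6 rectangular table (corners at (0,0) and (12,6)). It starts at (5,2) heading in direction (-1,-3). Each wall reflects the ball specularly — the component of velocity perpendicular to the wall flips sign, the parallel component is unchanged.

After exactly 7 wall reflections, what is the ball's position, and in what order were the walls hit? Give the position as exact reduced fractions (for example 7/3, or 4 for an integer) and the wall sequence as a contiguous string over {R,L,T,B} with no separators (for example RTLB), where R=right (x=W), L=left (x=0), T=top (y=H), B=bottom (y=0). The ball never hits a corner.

Final position: (17/3,6)
Wall sequence: BTBLTBT

1. t=2/3 → B at (13/3,0); v=(-1,3)
2. t=2 → T at (7/3,6); v=(-1,-3)
3. t=2 → B at (1/3,0); v=(-1,3)
4. t=1/3 → L at (0,1); v=(1,3)
5. t=5/3 → T at (5/3,6); v=(1,-3)
6. t=2 → B at (11/3,0); v=(1,3)
7. t=2 → T at (17/3,6); v=(1,-3)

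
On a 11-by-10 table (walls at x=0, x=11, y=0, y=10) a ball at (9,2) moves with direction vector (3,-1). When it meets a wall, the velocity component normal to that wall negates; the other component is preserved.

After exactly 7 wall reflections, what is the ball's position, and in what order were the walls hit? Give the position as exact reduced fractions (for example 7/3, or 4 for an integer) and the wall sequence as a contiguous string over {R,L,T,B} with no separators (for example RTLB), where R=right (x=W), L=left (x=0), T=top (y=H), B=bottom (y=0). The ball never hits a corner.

1. t=2/3 → R at (11,4/3); v=(-3,-1)
2. t=4/3 → B at (7,0); v=(-3,1)
3. t=7/3 → L at (0,7/3); v=(3,1)
4. t=11/3 → R at (11,6); v=(-3,1)
5. t=11/3 → L at (0,29/3); v=(3,1)
6. t=1/3 → T at (1,10); v=(3,-1)
7. t=10/3 → R at (11,20/3); v=(-3,-1)

Final position: (11,20/3)
Wall sequence: RBLRLTR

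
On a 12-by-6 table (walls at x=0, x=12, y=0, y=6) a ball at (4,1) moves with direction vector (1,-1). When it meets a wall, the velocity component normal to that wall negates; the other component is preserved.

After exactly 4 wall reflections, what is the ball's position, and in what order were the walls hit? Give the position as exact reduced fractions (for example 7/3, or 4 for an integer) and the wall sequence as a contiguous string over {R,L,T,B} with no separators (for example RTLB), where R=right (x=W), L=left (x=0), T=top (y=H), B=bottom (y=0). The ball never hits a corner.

1. t=1 → B at (5,0); v=(1,1)
2. t=6 → T at (11,6); v=(1,-1)
3. t=1 → R at (12,5); v=(-1,-1)
4. t=5 → B at (7,0); v=(-1,1)

Final position: (7,0)
Wall sequence: BTRB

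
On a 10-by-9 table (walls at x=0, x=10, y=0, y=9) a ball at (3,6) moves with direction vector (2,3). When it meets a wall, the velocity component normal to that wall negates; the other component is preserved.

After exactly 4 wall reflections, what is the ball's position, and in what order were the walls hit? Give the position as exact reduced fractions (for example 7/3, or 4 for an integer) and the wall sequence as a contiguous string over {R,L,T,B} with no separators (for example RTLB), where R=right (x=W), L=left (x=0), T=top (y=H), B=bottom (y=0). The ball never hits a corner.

1. t=1 → T at (5,9); v=(2,-3)
2. t=5/2 → R at (10,3/2); v=(-2,-3)
3. t=1/2 → B at (9,0); v=(-2,3)
4. t=3 → T at (3,9); v=(-2,-3)

Final position: (3,9)
Wall sequence: TRBT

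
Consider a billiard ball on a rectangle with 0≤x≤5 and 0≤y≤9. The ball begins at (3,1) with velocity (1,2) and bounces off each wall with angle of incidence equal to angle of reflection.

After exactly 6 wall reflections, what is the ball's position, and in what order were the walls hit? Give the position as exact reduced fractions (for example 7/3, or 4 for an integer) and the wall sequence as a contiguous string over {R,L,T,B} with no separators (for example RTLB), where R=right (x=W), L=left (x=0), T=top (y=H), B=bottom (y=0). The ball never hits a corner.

1. t=2 → R at (5,5); v=(-1,2)
2. t=2 → T at (3,9); v=(-1,-2)
3. t=3 → L at (0,3); v=(1,-2)
4. t=3/2 → B at (3/2,0); v=(1,2)
5. t=7/2 → R at (5,7); v=(-1,2)
6. t=1 → T at (4,9); v=(-1,-2)

Final position: (4,9)
Wall sequence: RTLBRT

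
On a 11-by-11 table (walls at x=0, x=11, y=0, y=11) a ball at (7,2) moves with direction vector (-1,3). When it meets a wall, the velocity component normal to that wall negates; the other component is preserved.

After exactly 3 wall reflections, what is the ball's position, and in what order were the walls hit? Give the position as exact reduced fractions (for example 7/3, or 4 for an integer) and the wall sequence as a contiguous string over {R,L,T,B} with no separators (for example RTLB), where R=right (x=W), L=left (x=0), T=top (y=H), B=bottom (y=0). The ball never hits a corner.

1. t=3 → T at (4,11); v=(-1,-3)
2. t=11/3 → B at (1/3,0); v=(-1,3)
3. t=1/3 → L at (0,1); v=(1,3)

Final position: (0,1)
Wall sequence: TBL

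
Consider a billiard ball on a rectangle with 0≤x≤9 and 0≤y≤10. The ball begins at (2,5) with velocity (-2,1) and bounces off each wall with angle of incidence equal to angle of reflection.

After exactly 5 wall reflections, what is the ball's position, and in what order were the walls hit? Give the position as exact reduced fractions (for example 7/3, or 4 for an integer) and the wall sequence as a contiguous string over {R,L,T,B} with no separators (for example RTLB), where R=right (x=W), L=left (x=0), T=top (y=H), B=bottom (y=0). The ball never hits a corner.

Final position: (9,1/2)
Wall sequence: LTRLR

1. t=1 → L at (0,6); v=(2,1)
2. t=4 → T at (8,10); v=(2,-1)
3. t=1/2 → R at (9,19/2); v=(-2,-1)
4. t=9/2 → L at (0,5); v=(2,-1)
5. t=9/2 → R at (9,1/2); v=(-2,-1)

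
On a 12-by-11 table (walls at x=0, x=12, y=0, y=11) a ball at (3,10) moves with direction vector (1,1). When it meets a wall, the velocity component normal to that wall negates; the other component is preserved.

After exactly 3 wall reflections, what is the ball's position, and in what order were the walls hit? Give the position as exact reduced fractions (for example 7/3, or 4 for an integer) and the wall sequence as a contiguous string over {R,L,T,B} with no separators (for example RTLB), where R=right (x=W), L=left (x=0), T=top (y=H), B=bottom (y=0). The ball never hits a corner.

Final position: (9,0)
Wall sequence: TRB

1. t=1 → T at (4,11); v=(1,-1)
2. t=8 → R at (12,3); v=(-1,-1)
3. t=3 → B at (9,0); v=(-1,1)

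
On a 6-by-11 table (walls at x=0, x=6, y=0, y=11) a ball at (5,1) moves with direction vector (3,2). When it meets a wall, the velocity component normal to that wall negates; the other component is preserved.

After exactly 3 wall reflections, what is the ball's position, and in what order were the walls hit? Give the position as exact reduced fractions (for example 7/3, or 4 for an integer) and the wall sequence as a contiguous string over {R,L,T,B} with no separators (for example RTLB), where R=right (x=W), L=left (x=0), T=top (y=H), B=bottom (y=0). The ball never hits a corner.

1. t=1/3 → R at (6,5/3); v=(-3,2)
2. t=2 → L at (0,17/3); v=(3,2)
3. t=2 → R at (6,29/3); v=(-3,2)

Final position: (6,29/3)
Wall sequence: RLR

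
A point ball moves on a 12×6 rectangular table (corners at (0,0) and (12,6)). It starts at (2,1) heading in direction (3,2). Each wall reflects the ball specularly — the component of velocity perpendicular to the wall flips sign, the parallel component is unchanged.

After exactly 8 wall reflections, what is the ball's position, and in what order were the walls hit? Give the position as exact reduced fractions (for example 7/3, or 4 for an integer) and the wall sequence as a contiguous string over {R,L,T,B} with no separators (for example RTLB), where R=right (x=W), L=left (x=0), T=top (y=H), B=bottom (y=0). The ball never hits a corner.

1. t=5/2 → T at (19/2,6); v=(3,-2)
2. t=5/6 → R at (12,13/3); v=(-3,-2)
3. t=13/6 → B at (11/2,0); v=(-3,2)
4. t=11/6 → L at (0,11/3); v=(3,2)
5. t=7/6 → T at (7/2,6); v=(3,-2)
6. t=17/6 → R at (12,1/3); v=(-3,-2)
7. t=1/6 → B at (23/2,0); v=(-3,2)
8. t=3 → T at (5/2,6); v=(-3,-2)

Final position: (5/2,6)
Wall sequence: TRBLTRBT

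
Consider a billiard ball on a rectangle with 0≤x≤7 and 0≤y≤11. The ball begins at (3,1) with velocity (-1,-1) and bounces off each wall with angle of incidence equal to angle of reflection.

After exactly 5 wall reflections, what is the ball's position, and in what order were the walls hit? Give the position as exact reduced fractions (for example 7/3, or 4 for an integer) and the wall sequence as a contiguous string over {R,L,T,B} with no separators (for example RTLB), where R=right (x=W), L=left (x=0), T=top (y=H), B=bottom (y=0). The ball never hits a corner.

Final position: (0,6)
Wall sequence: BLRTL

1. t=1 → B at (2,0); v=(-1,1)
2. t=2 → L at (0,2); v=(1,1)
3. t=7 → R at (7,9); v=(-1,1)
4. t=2 → T at (5,11); v=(-1,-1)
5. t=5 → L at (0,6); v=(1,-1)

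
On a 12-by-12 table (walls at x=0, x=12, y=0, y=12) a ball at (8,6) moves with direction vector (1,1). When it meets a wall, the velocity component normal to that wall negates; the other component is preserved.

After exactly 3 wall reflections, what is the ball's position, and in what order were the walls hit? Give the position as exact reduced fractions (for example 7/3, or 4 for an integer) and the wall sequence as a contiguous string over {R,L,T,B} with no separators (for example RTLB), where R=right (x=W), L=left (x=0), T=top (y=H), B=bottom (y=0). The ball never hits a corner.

1. t=4 → R at (12,10); v=(-1,1)
2. t=2 → T at (10,12); v=(-1,-1)
3. t=10 → L at (0,2); v=(1,-1)

Final position: (0,2)
Wall sequence: RTL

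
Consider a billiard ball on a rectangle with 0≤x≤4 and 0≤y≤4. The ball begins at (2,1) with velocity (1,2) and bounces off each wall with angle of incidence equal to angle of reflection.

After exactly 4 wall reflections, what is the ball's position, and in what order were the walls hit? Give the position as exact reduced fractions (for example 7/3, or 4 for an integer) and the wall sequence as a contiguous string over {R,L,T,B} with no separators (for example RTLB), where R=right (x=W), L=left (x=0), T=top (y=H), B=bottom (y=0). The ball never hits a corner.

Final position: (1/2,4)
Wall sequence: TRBT

1. t=3/2 → T at (7/2,4); v=(1,-2)
2. t=1/2 → R at (4,3); v=(-1,-2)
3. t=3/2 → B at (5/2,0); v=(-1,2)
4. t=2 → T at (1/2,4); v=(-1,-2)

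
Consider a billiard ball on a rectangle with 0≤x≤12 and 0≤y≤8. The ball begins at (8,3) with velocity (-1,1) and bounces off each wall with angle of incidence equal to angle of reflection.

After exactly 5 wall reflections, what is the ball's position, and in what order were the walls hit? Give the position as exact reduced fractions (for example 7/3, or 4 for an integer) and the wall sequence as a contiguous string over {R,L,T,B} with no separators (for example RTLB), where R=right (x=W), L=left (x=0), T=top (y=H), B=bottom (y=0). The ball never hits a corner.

Final position: (11,8)
Wall sequence: TLBRT

1. t=5 → T at (3,8); v=(-1,-1)
2. t=3 → L at (0,5); v=(1,-1)
3. t=5 → B at (5,0); v=(1,1)
4. t=7 → R at (12,7); v=(-1,1)
5. t=1 → T at (11,8); v=(-1,-1)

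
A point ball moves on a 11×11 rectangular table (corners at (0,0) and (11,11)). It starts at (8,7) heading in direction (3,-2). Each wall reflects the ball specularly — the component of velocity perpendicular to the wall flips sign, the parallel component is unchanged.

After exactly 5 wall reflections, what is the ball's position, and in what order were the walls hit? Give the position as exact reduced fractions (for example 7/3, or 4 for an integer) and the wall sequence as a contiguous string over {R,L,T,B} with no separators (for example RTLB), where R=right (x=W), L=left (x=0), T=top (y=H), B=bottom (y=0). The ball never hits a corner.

1. t=1 → R at (11,5); v=(-3,-2)
2. t=5/2 → B at (7/2,0); v=(-3,2)
3. t=7/6 → L at (0,7/3); v=(3,2)
4. t=11/3 → R at (11,29/3); v=(-3,2)
5. t=2/3 → T at (9,11); v=(-3,-2)

Final position: (9,11)
Wall sequence: RBLRT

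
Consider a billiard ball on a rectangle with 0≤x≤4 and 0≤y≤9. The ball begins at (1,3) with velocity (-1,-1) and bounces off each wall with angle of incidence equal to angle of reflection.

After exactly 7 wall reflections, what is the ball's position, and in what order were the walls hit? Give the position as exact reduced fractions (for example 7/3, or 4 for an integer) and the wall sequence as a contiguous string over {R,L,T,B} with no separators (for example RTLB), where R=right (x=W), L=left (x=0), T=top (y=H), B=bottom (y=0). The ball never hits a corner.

Final position: (0,4)
Wall sequence: LBRLTRL

1. t=1 → L at (0,2); v=(1,-1)
2. t=2 → B at (2,0); v=(1,1)
3. t=2 → R at (4,2); v=(-1,1)
4. t=4 → L at (0,6); v=(1,1)
5. t=3 → T at (3,9); v=(1,-1)
6. t=1 → R at (4,8); v=(-1,-1)
7. t=4 → L at (0,4); v=(1,-1)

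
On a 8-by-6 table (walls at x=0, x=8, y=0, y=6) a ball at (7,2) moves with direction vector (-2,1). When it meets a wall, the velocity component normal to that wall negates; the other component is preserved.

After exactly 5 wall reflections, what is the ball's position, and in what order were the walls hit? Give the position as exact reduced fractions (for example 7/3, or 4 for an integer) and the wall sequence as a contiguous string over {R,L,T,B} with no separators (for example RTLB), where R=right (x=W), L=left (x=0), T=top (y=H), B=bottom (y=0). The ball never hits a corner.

Final position: (0,3/2)
Wall sequence: LTRBL

1. t=7/2 → L at (0,11/2); v=(2,1)
2. t=1/2 → T at (1,6); v=(2,-1)
3. t=7/2 → R at (8,5/2); v=(-2,-1)
4. t=5/2 → B at (3,0); v=(-2,1)
5. t=3/2 → L at (0,3/2); v=(2,1)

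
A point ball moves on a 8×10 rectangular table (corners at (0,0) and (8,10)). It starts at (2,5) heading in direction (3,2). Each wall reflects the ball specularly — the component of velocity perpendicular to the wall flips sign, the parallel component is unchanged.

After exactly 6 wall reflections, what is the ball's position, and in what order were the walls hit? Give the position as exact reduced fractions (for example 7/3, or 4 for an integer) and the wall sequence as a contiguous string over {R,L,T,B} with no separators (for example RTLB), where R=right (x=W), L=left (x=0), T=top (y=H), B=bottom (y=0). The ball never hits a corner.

Final position: (0,5)
Wall sequence: RTLRBL

1. t=2 → R at (8,9); v=(-3,2)
2. t=1/2 → T at (13/2,10); v=(-3,-2)
3. t=13/6 → L at (0,17/3); v=(3,-2)
4. t=8/3 → R at (8,1/3); v=(-3,-2)
5. t=1/6 → B at (15/2,0); v=(-3,2)
6. t=5/2 → L at (0,5); v=(3,2)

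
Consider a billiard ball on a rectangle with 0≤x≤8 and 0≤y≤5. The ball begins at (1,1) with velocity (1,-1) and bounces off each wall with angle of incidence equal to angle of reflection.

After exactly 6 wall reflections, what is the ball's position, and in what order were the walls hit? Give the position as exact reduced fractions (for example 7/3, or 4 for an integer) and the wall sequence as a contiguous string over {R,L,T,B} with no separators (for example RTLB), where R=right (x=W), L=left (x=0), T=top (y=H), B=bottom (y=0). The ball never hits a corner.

Final position: (1,5)
Wall sequence: BTRBLT

1. t=1 → B at (2,0); v=(1,1)
2. t=5 → T at (7,5); v=(1,-1)
3. t=1 → R at (8,4); v=(-1,-1)
4. t=4 → B at (4,0); v=(-1,1)
5. t=4 → L at (0,4); v=(1,1)
6. t=1 → T at (1,5); v=(1,-1)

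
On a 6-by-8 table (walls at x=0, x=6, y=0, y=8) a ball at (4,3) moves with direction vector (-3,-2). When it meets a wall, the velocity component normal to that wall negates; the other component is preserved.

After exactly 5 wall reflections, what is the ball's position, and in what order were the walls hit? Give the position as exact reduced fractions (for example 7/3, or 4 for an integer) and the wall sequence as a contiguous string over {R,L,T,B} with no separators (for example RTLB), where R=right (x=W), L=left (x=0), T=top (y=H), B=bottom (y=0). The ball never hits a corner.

Final position: (1/2,8)
Wall sequence: LBRLT

1. t=4/3 → L at (0,1/3); v=(3,-2)
2. t=1/6 → B at (1/2,0); v=(3,2)
3. t=11/6 → R at (6,11/3); v=(-3,2)
4. t=2 → L at (0,23/3); v=(3,2)
5. t=1/6 → T at (1/2,8); v=(3,-2)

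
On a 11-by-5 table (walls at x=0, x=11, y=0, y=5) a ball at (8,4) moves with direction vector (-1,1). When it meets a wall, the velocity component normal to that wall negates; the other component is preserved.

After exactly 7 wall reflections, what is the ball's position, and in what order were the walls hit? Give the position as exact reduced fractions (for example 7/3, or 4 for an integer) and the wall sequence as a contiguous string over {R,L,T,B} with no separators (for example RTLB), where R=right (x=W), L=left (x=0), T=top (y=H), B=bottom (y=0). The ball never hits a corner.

Final position: (9,5)
Wall sequence: TBLTBRT

1. t=1 → T at (7,5); v=(-1,-1)
2. t=5 → B at (2,0); v=(-1,1)
3. t=2 → L at (0,2); v=(1,1)
4. t=3 → T at (3,5); v=(1,-1)
5. t=5 → B at (8,0); v=(1,1)
6. t=3 → R at (11,3); v=(-1,1)
7. t=2 → T at (9,5); v=(-1,-1)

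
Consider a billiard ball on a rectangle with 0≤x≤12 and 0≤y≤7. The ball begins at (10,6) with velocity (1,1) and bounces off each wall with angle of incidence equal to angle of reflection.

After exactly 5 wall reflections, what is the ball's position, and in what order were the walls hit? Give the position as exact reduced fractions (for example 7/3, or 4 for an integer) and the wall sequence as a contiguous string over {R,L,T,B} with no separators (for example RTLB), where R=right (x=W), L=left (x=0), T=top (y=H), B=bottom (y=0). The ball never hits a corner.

Final position: (1,7)
Wall sequence: TRBLT

1. t=1 → T at (11,7); v=(1,-1)
2. t=1 → R at (12,6); v=(-1,-1)
3. t=6 → B at (6,0); v=(-1,1)
4. t=6 → L at (0,6); v=(1,1)
5. t=1 → T at (1,7); v=(1,-1)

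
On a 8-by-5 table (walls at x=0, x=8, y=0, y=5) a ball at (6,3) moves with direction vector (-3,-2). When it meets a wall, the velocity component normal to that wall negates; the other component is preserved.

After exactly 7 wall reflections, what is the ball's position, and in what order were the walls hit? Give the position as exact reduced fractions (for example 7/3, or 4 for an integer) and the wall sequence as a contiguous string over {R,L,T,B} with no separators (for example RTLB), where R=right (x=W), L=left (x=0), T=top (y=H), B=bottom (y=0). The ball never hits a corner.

1. t=3/2 → B at (3/2,0); v=(-3,2)
2. t=1/2 → L at (0,1); v=(3,2)
3. t=2 → T at (6,5); v=(3,-2)
4. t=2/3 → R at (8,11/3); v=(-3,-2)
5. t=11/6 → B at (5/2,0); v=(-3,2)
6. t=5/6 → L at (0,5/3); v=(3,2)
7. t=5/3 → T at (5,5); v=(3,-2)

Final position: (5,5)
Wall sequence: BLTRBLT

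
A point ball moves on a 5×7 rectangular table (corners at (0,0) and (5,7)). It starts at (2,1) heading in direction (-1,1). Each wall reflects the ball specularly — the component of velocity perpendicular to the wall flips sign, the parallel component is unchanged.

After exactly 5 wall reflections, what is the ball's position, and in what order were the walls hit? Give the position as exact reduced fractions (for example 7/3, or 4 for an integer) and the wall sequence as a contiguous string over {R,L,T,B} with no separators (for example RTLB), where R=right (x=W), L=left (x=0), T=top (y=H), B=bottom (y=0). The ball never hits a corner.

1. t=2 → L at (0,3); v=(1,1)
2. t=4 → T at (4,7); v=(1,-1)
3. t=1 → R at (5,6); v=(-1,-1)
4. t=5 → L at (0,1); v=(1,-1)
5. t=1 → B at (1,0); v=(1,1)

Final position: (1,0)
Wall sequence: LTRLB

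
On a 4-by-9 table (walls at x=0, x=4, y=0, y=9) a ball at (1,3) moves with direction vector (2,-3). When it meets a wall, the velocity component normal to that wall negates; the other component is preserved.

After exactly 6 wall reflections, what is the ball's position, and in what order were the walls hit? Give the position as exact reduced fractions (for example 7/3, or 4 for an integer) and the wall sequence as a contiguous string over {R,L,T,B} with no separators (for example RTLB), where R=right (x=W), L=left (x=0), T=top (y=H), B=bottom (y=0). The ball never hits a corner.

1. t=1 → B at (3,0); v=(2,3)
2. t=1/2 → R at (4,3/2); v=(-2,3)
3. t=2 → L at (0,15/2); v=(2,3)
4. t=1/2 → T at (1,9); v=(2,-3)
5. t=3/2 → R at (4,9/2); v=(-2,-3)
6. t=3/2 → B at (1,0); v=(-2,3)

Final position: (1,0)
Wall sequence: BRLTRB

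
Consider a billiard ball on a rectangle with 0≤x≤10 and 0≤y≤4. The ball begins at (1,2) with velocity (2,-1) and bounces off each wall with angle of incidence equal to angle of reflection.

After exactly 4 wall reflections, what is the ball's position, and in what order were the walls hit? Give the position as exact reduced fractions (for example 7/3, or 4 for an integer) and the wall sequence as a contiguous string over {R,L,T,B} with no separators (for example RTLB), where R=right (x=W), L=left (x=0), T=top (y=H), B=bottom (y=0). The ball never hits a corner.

1. t=2 → B at (5,0); v=(2,1)
2. t=5/2 → R at (10,5/2); v=(-2,1)
3. t=3/2 → T at (7,4); v=(-2,-1)
4. t=7/2 → L at (0,1/2); v=(2,-1)

Final position: (0,1/2)
Wall sequence: BRTL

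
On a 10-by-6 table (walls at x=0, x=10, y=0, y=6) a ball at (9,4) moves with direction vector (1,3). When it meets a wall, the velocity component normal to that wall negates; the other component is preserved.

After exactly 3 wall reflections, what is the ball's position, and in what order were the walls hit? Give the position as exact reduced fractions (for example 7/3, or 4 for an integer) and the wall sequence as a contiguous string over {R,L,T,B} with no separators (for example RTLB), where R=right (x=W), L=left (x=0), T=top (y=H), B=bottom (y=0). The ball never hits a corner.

Final position: (25/3,0)
Wall sequence: TRB

1. t=2/3 → T at (29/3,6); v=(1,-3)
2. t=1/3 → R at (10,5); v=(-1,-3)
3. t=5/3 → B at (25/3,0); v=(-1,3)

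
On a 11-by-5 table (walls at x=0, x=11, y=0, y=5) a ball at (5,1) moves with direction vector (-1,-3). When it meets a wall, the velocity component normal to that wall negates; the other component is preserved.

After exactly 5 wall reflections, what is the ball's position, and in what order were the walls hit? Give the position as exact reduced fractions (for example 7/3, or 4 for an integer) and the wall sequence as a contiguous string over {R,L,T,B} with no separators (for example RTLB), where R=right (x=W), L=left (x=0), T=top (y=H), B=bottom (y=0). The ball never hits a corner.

Final position: (1/3,5)
Wall sequence: BTBLT

1. t=1/3 → B at (14/3,0); v=(-1,3)
2. t=5/3 → T at (3,5); v=(-1,-3)
3. t=5/3 → B at (4/3,0); v=(-1,3)
4. t=4/3 → L at (0,4); v=(1,3)
5. t=1/3 → T at (1/3,5); v=(1,-3)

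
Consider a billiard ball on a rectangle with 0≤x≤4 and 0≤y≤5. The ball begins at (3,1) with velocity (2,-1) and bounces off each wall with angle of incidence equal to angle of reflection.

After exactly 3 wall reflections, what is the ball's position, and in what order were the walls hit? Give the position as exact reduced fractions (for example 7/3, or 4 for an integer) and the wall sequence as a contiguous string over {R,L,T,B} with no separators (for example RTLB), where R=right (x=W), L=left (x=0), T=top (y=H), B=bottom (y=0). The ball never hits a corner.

1. t=1/2 → R at (4,1/2); v=(-2,-1)
2. t=1/2 → B at (3,0); v=(-2,1)
3. t=3/2 → L at (0,3/2); v=(2,1)

Final position: (0,3/2)
Wall sequence: RBL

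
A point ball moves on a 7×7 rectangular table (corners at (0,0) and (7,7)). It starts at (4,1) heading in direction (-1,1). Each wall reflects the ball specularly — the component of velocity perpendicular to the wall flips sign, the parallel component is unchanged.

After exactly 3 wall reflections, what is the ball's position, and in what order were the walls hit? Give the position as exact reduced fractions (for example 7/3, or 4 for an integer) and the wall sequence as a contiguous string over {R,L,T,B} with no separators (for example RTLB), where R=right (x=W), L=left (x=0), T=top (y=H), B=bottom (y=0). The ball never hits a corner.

Final position: (7,2)
Wall sequence: LTR

1. t=4 → L at (0,5); v=(1,1)
2. t=2 → T at (2,7); v=(1,-1)
3. t=5 → R at (7,2); v=(-1,-1)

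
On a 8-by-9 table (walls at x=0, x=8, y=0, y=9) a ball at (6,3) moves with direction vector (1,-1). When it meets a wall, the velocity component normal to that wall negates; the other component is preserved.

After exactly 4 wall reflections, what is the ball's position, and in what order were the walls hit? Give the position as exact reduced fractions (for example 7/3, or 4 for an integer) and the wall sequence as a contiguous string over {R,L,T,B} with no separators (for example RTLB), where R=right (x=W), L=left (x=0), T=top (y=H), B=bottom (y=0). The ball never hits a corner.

Final position: (2,9)
Wall sequence: RBLT

1. t=2 → R at (8,1); v=(-1,-1)
2. t=1 → B at (7,0); v=(-1,1)
3. t=7 → L at (0,7); v=(1,1)
4. t=2 → T at (2,9); v=(1,-1)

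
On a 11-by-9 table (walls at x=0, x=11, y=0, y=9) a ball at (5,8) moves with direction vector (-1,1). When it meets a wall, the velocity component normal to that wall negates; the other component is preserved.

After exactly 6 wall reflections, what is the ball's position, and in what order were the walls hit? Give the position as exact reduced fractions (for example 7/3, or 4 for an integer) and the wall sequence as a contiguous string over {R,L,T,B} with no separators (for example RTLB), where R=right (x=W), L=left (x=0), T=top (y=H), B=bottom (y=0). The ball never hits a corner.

1. t=1 → T at (4,9); v=(-1,-1)
2. t=4 → L at (0,5); v=(1,-1)
3. t=5 → B at (5,0); v=(1,1)
4. t=6 → R at (11,6); v=(-1,1)
5. t=3 → T at (8,9); v=(-1,-1)
6. t=8 → L at (0,1); v=(1,-1)

Final position: (0,1)
Wall sequence: TLBRTL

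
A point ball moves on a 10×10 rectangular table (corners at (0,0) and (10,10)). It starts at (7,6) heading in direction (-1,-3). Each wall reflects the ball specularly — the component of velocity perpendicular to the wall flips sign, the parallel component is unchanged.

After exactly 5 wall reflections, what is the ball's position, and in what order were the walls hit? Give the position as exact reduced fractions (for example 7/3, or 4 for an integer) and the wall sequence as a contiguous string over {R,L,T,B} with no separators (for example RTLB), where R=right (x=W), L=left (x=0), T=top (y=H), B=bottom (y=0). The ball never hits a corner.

1. t=2 → B at (5,0); v=(-1,3)
2. t=10/3 → T at (5/3,10); v=(-1,-3)
3. t=5/3 → L at (0,5); v=(1,-3)
4. t=5/3 → B at (5/3,0); v=(1,3)
5. t=10/3 → T at (5,10); v=(1,-3)

Final position: (5,10)
Wall sequence: BTLBT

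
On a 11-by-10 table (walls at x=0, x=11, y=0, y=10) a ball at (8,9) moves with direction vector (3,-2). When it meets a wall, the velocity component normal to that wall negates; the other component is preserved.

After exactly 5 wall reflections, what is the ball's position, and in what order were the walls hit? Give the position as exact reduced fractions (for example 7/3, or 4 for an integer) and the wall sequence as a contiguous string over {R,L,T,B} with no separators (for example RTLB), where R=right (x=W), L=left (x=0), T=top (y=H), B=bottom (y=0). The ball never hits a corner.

1. t=1 → R at (11,7); v=(-3,-2)
2. t=7/2 → B at (1/2,0); v=(-3,2)
3. t=1/6 → L at (0,1/3); v=(3,2)
4. t=11/3 → R at (11,23/3); v=(-3,2)
5. t=7/6 → T at (15/2,10); v=(-3,-2)

Final position: (15/2,10)
Wall sequence: RBLRT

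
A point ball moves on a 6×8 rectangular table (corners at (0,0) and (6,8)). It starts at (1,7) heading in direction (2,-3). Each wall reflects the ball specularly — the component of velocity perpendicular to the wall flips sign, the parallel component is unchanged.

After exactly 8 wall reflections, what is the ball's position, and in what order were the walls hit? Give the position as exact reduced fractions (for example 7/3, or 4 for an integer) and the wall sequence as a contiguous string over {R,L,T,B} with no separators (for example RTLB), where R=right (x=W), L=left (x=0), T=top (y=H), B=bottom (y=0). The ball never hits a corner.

Final position: (0,9/2)
Wall sequence: BRTLBRTL

1. t=7/3 → B at (17/3,0); v=(2,3)
2. t=1/6 → R at (6,1/2); v=(-2,3)
3. t=5/2 → T at (1,8); v=(-2,-3)
4. t=1/2 → L at (0,13/2); v=(2,-3)
5. t=13/6 → B at (13/3,0); v=(2,3)
6. t=5/6 → R at (6,5/2); v=(-2,3)
7. t=11/6 → T at (7/3,8); v=(-2,-3)
8. t=7/6 → L at (0,9/2); v=(2,-3)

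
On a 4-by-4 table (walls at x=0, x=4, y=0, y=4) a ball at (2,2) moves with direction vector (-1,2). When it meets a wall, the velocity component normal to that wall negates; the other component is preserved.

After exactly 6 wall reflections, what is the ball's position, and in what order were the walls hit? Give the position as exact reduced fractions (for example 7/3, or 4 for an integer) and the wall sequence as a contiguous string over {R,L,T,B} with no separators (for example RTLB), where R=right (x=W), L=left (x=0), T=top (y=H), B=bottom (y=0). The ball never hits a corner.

Final position: (3,0)
Wall sequence: TLBTRB

1. t=1 → T at (1,4); v=(-1,-2)
2. t=1 → L at (0,2); v=(1,-2)
3. t=1 → B at (1,0); v=(1,2)
4. t=2 → T at (3,4); v=(1,-2)
5. t=1 → R at (4,2); v=(-1,-2)
6. t=1 → B at (3,0); v=(-1,2)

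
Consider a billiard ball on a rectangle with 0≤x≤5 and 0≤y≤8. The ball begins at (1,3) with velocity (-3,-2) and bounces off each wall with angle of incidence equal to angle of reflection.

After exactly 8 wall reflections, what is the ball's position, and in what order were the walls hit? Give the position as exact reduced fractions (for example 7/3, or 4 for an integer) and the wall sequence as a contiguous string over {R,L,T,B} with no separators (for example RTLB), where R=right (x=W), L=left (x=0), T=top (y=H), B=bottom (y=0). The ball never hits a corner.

Final position: (5,5/3)
Wall sequence: LBRLRTLR

1. t=1/3 → L at (0,7/3); v=(3,-2)
2. t=7/6 → B at (7/2,0); v=(3,2)
3. t=1/2 → R at (5,1); v=(-3,2)
4. t=5/3 → L at (0,13/3); v=(3,2)
5. t=5/3 → R at (5,23/3); v=(-3,2)
6. t=1/6 → T at (9/2,8); v=(-3,-2)
7. t=3/2 → L at (0,5); v=(3,-2)
8. t=5/3 → R at (5,5/3); v=(-3,-2)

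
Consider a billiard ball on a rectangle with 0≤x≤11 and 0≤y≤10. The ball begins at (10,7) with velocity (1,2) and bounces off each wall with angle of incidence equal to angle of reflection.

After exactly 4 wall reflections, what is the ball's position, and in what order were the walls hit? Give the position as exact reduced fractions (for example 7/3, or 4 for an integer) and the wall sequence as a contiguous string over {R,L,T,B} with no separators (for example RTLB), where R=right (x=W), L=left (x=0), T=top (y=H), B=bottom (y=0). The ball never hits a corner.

1. t=1 → R at (11,9); v=(-1,2)
2. t=1/2 → T at (21/2,10); v=(-1,-2)
3. t=5 → B at (11/2,0); v=(-1,2)
4. t=5 → T at (1/2,10); v=(-1,-2)

Final position: (1/2,10)
Wall sequence: RTBT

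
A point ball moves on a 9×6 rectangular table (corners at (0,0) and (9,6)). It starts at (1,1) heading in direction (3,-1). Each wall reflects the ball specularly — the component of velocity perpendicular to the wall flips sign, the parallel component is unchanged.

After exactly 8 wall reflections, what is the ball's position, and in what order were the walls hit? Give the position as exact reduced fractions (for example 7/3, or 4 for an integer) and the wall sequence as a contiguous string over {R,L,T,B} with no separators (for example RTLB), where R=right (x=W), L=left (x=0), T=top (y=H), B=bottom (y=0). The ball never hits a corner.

Final position: (9,5/3)
Wall sequence: BRLTRLBR

1. t=1 → B at (4,0); v=(3,1)
2. t=5/3 → R at (9,5/3); v=(-3,1)
3. t=3 → L at (0,14/3); v=(3,1)
4. t=4/3 → T at (4,6); v=(3,-1)
5. t=5/3 → R at (9,13/3); v=(-3,-1)
6. t=3 → L at (0,4/3); v=(3,-1)
7. t=4/3 → B at (4,0); v=(3,1)
8. t=5/3 → R at (9,5/3); v=(-3,1)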